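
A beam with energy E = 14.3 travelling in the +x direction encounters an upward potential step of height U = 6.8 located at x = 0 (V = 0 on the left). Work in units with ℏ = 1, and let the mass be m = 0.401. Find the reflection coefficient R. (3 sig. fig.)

R = 0.0256

The wavenumbers are k₁ = √(2mE)/ℏ = 3.387 on the left and k₂ = √(2m(E − U))/ℏ = 2.453 on the right.
Matching ψ and ψ′ at x = 0 gives r = (k₁ − k₂)/(k₁ + k₂), so R = r² = 0.02559 and T = 1 − R = 0.9744.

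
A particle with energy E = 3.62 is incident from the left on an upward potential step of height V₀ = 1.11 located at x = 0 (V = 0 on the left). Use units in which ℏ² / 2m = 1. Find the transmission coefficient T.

T = 0.992

The wavenumbers are k₁ = √(2mE)/ℏ = 1.903 on the left and k₂ = √(2m(E − V₀))/ℏ = 1.584 on the right.
Continuity of ψ and ψ′ at the step yields the reflection amplitude r = (k₁ − k₂)/(k₁ + k₂) = 0.09129; thus R = |r|² = 0.008334, T = 0.9917.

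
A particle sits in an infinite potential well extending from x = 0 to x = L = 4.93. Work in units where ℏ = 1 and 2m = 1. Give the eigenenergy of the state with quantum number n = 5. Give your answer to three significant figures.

The infinite-well eigenfunctions ψ_n = √(2/L) sin(nπx/L) vanish at both walls, giving E_n = n²π²ℏ²/(2mL²).
E_5 = 5² × π² / (2 × 0.5 × 4.93²) = 10.15.

E = 10.2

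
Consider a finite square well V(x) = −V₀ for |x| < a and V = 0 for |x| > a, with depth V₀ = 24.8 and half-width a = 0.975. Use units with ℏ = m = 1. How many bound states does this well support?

N = 5

The dimensionless depth is z₀ = a√(2mV₀)/ℏ = 0.975 × √(49.60) = 6.867.
A new bound state (alternating even/odd) appears each time z₀ passes a multiple of π/2, so N = ⌊2z₀/π⌋ + 1 = ⌊4.371⌋ + 1 = 5.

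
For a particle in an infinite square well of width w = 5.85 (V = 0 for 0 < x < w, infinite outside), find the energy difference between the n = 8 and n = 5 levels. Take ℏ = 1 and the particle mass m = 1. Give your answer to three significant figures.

ΔE = 5.62

E_n = n²π²ℏ²/(2mw²), so ΔE = (8² − 5²) π²ℏ²/(2mw²).
ΔE = 39 × π² / (2 × 1 × 5.85²) = 5.624.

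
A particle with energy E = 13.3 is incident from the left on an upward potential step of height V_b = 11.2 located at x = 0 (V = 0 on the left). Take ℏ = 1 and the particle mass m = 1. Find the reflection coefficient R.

The wavenumbers are k₁ = √(2mE)/ℏ = 5.158 on the left and k₂ = √(2m(E − V_b))/ℏ = 2.049 on the right.
Continuity of ψ and ψ′ at the step yields the reflection amplitude r = (k₁ − k₂)/(k₁ + k₂) = 0.4313; thus R = |r|² = 0.1860, T = 0.8140.

R = 0.186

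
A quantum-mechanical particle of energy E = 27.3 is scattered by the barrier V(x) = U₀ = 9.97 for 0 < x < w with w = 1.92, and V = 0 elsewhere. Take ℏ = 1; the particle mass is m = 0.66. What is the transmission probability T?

T = 0.997

E > U₀: inside the barrier k₂ = √(2m(E − U₀))/ℏ = 4.783, k₂w = 9.183.
Matching at both interfaces gives T⁻¹ = 1 + U₀² sin²(k₂w) / [4E(E − U₀)] = 1.003, hence T = 0.997.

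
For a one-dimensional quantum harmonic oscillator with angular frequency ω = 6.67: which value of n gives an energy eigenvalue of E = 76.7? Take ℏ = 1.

E_n = ℏω(n + ½) ⇒ n = E/(ℏω) − ½ = 76.7/6.67 − 0.5 = 10.999 → n = 11.

n = 11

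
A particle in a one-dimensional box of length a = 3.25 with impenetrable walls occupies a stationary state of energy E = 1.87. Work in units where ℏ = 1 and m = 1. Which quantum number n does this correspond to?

For an infinite well E_n = n²π²ℏ²/(2ma²), so n = (a/πℏ)√(2mE).
n = (3.25/π) × √(2 × 1 × 1.87) = 2.001 → n = 2.

n = 2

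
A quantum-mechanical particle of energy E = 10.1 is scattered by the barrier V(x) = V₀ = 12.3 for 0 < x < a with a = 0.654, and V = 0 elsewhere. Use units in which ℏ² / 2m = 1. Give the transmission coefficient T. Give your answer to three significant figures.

Since E < V₀ the interior solution is evanescent with decay constant κ = √(2m(V₀ − E))/ℏ = 1.483.
κa = 0.9700, sinh(κa) = 1.129.
The exact tunnelling result is T⁻¹ = 1 + V₀² sinh²(κa) / [4E(V₀ − E)] = 3.172, so T = 0.315.

T = 0.315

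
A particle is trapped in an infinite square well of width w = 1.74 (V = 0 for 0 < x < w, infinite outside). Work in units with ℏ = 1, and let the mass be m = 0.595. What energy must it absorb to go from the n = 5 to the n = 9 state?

E_n = n²π²ℏ²/(2mw²), so ΔE = (9² − 5²) π²ℏ²/(2mw²).
ΔE = 56 × π² / (2 × 0.595 × 1.74²) = 153.4.

ΔE = 153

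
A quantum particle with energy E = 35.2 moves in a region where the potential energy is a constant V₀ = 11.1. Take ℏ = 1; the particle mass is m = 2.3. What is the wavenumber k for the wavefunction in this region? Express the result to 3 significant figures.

k = 10.5

With E > V₀ the solution is oscillatory, ψ ∝ e^{±ikx} with k = √(2m(E − V₀))/ℏ.
k = √(2 × 2.3 × 24.1) = 10.53.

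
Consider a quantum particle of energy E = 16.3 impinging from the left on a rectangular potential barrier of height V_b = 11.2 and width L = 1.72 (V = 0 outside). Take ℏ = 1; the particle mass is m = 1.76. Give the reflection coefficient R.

R = 0.212

E > V_b: inside the barrier k₂ = √(2m(E − V_b))/ℏ = 4.237, k₂L = 7.288.
T = [1 + V_b² sin²(k₂L) / (4E(E − V_b))]⁻¹ = 1/1.269 = 0.788.
R = 1 − T = 0.212.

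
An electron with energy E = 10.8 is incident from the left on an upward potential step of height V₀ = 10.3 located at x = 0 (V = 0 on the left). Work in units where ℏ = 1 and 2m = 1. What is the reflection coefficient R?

The wavenumbers are k₁ = √(2mE)/ℏ = 3.286 on the left and k₂ = √(2m(E − V₀))/ℏ = 0.7071 on the right.
Matching ψ and ψ′ at x = 0 gives r = (k₁ − k₂)/(k₁ + k₂), so R = r² = 0.4171 and T = 1 − R = 0.5829.

R = 0.417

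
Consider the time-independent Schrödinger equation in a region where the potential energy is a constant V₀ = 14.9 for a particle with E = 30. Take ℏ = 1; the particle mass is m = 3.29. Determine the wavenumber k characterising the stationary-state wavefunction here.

k = 9.97

With E > V₀ the solution is oscillatory, ψ ∝ e^{±ikx} with k = √(2m(E − V₀))/ℏ.
k = √(2 × 3.29 × 15.1) = 9.968.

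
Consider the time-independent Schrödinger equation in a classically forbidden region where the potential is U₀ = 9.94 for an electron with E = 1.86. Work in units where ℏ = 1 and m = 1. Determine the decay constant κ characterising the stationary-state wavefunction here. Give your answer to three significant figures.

Since E < U₀ the TISE in this region is ψ'' = κ²ψ with κ = √(2m(U₀ − E))/ℏ.
κ = √(2 × 1 × 8.08) = 4.020.

κ = 4.02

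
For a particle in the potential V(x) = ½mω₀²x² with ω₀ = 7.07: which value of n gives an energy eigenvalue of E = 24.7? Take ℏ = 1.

n = 3

E_n = ℏω₀(n + ½) ⇒ n = E/(ℏω₀) − ½ = 24.7/7.07 − 0.5 = 2.994 → n = 3.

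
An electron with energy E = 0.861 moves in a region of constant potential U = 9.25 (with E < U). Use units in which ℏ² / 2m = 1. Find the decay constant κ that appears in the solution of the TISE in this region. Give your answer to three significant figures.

κ = 2.90

Since E < U the TISE in this region is ψ'' = κ²ψ with κ = √(2m(U − E))/ℏ.
κ = √(2 × 0.5 × 8.389) = 2.896.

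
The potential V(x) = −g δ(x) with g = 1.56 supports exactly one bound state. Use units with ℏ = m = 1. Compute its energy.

E = -1.22

The bound state is ψ(x) = √κ e^{−κ|x|}. The derivative jump ψ'(0⁺) − ψ'(0⁻) = −(2mg/ℏ²)ψ(0) fixes κ = mg/ℏ² = 1.560.
Then E = −ℏ²κ²/(2m) = −mg²/(2ℏ²) = -1.217.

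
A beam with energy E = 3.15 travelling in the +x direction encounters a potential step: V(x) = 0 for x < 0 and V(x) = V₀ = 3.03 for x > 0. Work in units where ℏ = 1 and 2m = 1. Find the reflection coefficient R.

R = 0.453

On each side the TISE gives plane waves with k = √(2m(E − V))/ℏ: k₁ = √(2·½·3.15) = 1.775, k₂ = √(2·½·0.12) = 0.3464.
Matching ψ and ψ′ at x = 0 gives r = (k₁ − k₂)/(k₁ + k₂), so R = r² = 0.4535 and T = 1 − R = 0.5465.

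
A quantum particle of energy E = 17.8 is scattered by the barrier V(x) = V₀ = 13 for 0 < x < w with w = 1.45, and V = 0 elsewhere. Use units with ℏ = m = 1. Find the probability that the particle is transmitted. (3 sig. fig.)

E > V₀: inside the barrier k₂ = √(2m(E − V₀))/ℏ = 3.098, k₂w = 4.493.
T = [1 + V₀² sin²(k₂w) / (4E(E − V₀))]⁻¹ = 1/1.471 = 0.680.

T = 0.680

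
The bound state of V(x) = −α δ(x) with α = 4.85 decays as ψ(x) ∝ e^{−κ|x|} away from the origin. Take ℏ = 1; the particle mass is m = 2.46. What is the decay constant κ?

Integrating the TISE across x = 0 gives the cusp condition ψ'(0⁺) − ψ'(0⁻) = −(2mα/ℏ²)ψ(0).
With ψ ∝ e^{−κ|x|} this yields −2κ = −2mα/ℏ², so κ = mα/ℏ² = 11.93.

κ = 11.9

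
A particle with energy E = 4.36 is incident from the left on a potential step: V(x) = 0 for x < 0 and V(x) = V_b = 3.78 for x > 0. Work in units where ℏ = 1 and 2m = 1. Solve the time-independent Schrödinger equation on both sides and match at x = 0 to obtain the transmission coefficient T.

T = 0.783

On each side the TISE gives plane waves with k = √(2m(E − V))/ℏ: k₁ = √(2·½·4.36) = 2.088, k₂ = √(2·½·0.58) = 0.7616.
Matching ψ and ψ′ at x = 0 gives r = (k₁ − k₂)/(k₁ + k₂), so R = r² = 0.2167 and T = 1 − R = 0.7833.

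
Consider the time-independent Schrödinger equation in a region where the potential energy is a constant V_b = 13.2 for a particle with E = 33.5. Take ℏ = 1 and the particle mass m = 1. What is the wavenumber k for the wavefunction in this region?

With E > V_b the solution is oscillatory, ψ ∝ e^{±ikx} with k = √(2m(E − V_b))/ℏ.
k = √(2 × 1 × 20.3) = 6.372.

k = 6.37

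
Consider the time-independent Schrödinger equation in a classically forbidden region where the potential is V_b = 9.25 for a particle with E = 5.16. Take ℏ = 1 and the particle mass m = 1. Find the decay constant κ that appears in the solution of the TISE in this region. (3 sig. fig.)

κ = 2.86

Since E < V_b the TISE in this region is ψ'' = κ²ψ with κ = √(2m(V_b − E))/ℏ.
κ = √(2 × 1 × 4.09) = 2.860.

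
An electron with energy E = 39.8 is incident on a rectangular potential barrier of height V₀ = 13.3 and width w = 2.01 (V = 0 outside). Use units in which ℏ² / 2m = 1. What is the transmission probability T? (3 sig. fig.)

Above the barrier the interior wavenumber is k₂ = √(2m(E − V₀))/ℏ = 5.148, giving phase k₂w = 10.35.
T = [1 + V₀² sin²(k₂w) / (4E(E − V₀))]⁻¹ = 1/1.027 = 0.974.

T = 0.974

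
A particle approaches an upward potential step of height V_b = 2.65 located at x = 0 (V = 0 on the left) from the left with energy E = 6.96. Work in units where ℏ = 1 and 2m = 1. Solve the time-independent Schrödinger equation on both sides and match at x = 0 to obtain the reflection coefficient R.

R = 0.0142

On each side the TISE gives plane waves with k = √(2m(E − V))/ℏ: k₁ = √(2·½·6.96) = 2.638, k₂ = √(2·½·4.31) = 2.076.
Continuity of ψ and ψ′ at the step yields the reflection amplitude r = (k₁ − k₂)/(k₁ + k₂) = 0.1192; thus R = |r|² = 0.01422, T = 0.9858.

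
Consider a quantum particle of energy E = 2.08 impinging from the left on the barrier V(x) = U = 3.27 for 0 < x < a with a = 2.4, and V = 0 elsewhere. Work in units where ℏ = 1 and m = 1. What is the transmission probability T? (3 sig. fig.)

T = 0.00225

Since E < U the interior solution is evanescent with decay constant κ = √(2m(U − E))/ℏ = 1.543.
κa = 3.703, sinh(κa) = 20.26.
Matching ψ, ψ′ at both faces gives T = [1 + U² sinh²(κa) / (4E(U − E))]⁻¹ = 1/444.4 = 0.00225.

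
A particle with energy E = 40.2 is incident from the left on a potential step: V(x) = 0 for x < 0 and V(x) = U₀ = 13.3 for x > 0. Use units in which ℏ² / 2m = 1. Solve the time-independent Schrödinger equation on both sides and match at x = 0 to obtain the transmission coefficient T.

T = 0.990

The wavenumbers are k₁ = √(2mE)/ℏ = 6.340 on the left and k₂ = √(2m(E − U₀))/ℏ = 5.187 on the right.
Matching ψ and ψ′ at x = 0 gives r = (k₁ − k₂)/(k₁ + k₂), so R = r² = 0.01002 and T = 1 − R = 0.9900.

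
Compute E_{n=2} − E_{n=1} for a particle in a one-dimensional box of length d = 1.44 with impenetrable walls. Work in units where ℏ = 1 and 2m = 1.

ΔE = 14.3

E_n = n²π²ℏ²/(2md²), so ΔE = (2² − 1²) π²ℏ²/(2md²).
ΔE = 3 × π² / (2 × 0.5 × 1.44²) = 14.28.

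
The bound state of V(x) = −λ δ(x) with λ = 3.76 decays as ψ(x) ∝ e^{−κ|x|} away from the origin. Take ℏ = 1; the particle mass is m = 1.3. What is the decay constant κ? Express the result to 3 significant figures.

κ = 4.89

Integrating the TISE across x = 0 gives the cusp condition ψ'(0⁺) − ψ'(0⁻) = −(2mλ/ℏ²)ψ(0).
With ψ ∝ e^{−κ|x|} this yields −2κ = −2mλ/ℏ², so κ = mλ/ℏ² = 4.888.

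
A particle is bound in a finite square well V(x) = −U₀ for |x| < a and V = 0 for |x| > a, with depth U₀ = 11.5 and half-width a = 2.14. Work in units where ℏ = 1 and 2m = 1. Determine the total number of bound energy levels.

N = 5

Define the well-strength parameter z₀ = (a/ℏ)√(2mU₀) = 2.14 × √(2·0.5·11.5) = 7.257.
A new bound state (alternating even/odd) appears each time z₀ passes a multiple of π/2, so N = ⌊2z₀/π⌋ + 1 = ⌊4.620⌋ + 1 = 5.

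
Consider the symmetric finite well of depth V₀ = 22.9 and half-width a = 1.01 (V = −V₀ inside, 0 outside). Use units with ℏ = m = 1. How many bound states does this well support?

Define the well-strength parameter z₀ = (a/ℏ)√(2mV₀) = 1.01 × √(2·1·22.9) = 6.835.
The even/odd transcendental equations gain one root per π/2 in z₀, giving N = 1 + ⌊2z₀/π⌋ = 1 + ⌊4.351⌋ = 5.

N = 5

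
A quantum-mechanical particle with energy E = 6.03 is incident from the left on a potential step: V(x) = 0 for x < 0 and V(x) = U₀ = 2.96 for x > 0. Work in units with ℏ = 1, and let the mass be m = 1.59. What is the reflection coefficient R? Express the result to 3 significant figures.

The wavenumbers are k₁ = √(2mE)/ℏ = 4.379 on the left and k₂ = √(2m(E − U₀))/ℏ = 3.125 on the right.
Matching ψ and ψ′ at x = 0 gives r = (k₁ − k₂)/(k₁ + k₂), so R = r² = 0.02795 and T = 1 − R = 0.9720.

R = 0.0280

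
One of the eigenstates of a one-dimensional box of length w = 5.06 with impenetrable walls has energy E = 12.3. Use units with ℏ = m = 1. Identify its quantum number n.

n = 8

From E_n = n²π²ℏ²/(2mw²) invert to n = √(2mw²E)/(πℏ).
n = (5.06/π) × √(2 × 1 × 12.3) = 7.989 → n = 8.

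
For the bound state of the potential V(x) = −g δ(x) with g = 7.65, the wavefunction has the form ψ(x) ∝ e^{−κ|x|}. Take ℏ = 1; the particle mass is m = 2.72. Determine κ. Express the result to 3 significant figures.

κ = 20.8

Integrating the TISE across x = 0 gives the cusp condition ψ'(0⁺) − ψ'(0⁻) = −(2mg/ℏ²)ψ(0).
With ψ ∝ e^{−κ|x|} this yields −2κ = −2mg/ℏ², so κ = mg/ℏ² = 20.81.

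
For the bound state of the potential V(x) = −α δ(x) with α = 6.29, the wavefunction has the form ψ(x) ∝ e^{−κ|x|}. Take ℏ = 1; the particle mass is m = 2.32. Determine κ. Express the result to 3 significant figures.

Integrate −(ℏ²/2m)ψ'' − αδ(x)ψ = Eψ from −ε to +ε: the ψ'' term gives ψ'(0⁺) − ψ'(0⁻) and the δ term gives −(2mα/ℏ²)ψ(0).
With ψ ∝ e^{−κ|x|} this yields −2κ = −2mα/ℏ², so κ = mα/ℏ² = 14.59.

κ = 14.6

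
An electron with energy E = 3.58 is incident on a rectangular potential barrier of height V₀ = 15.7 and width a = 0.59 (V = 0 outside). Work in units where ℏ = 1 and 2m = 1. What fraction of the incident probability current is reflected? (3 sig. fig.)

R = 0.954

E < V₀: inside the barrier ψ ∝ e^{±κx} with κ = √(2m(V₀ − E))/ℏ = 3.481.
κa = 2.054, sinh(κa) = 3.835.
The exact tunnelling result is T⁻¹ = 1 + V₀² sinh²(κa) / [4E(V₀ − E)] = 21.89, so T = 0.0457.
R = 1 − T = 0.954.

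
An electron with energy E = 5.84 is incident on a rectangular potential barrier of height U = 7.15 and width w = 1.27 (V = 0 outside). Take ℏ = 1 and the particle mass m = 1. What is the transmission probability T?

E < U: inside the barrier ψ ∝ e^{±κx} with κ = √(2m(U − E))/ℏ = 1.619.
κw = 2.056, sinh(κw) = 3.842.
Matching ψ, ψ′ at both faces gives T = [1 + U² sinh²(κw) / (4E(U − E))]⁻¹ = 1/25.66 = 0.0390.

T = 0.0390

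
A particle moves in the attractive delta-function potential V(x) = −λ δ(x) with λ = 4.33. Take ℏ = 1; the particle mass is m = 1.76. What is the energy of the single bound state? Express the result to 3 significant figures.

E = -16.5

For x ≠ 0 the bound state is ψ ∝ e^{−κ|x|}; integrating the TISE across the delta gives the cusp condition 2κ = 2mλ/ℏ², so κ = 7.621.
Then E = −ℏ²κ²/(2m) = −mλ²/(2ℏ²) = -16.50.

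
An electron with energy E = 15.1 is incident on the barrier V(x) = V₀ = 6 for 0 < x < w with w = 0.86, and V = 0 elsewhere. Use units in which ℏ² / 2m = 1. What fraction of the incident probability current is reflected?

Above the barrier the interior wavenumber is k₂ = √(2m(E − V₀))/ℏ = 3.017, giving phase k₂w = 2.594.
Matching at both interfaces gives T⁻¹ = 1 + V₀² sin²(k₂w) / [4E(E − V₀)] = 1.018, hence T = 0.983.
R = 1 − T = 0.0174.

R = 0.0174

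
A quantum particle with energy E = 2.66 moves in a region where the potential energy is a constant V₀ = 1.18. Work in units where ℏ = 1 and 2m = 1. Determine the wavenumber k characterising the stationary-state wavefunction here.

With E > V₀ the solution is oscillatory, ψ ∝ e^{±ikx} with k = √(2m(E − V₀))/ℏ.
k = √(2 × 0.5 × 1.48) = 1.217.

k = 1.22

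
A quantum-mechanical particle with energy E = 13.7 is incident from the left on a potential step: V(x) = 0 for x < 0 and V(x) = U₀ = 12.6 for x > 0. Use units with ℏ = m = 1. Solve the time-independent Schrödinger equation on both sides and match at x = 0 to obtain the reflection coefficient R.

R = 0.312

On each side the TISE gives plane waves with k = √(2m(E − V))/ℏ: k₁ = √(2·1·13.7) = 5.235, k₂ = √(2·1·1.1) = 1.483.
Matching ψ and ψ′ at x = 0 gives r = (k₁ − k₂)/(k₁ + k₂), so R = r² = 0.3118 and T = 1 − R = 0.6882.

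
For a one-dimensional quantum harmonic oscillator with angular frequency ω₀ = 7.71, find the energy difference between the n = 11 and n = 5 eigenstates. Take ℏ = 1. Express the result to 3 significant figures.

E_n = ℏω₀(n + ½), so ΔE = (11 − 5) ℏω₀ = 6 × 7.71 = 46.26.

ΔE = 46.3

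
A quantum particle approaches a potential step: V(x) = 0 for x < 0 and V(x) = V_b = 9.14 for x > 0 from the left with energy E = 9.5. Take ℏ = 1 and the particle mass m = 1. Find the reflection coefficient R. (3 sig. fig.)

R = 0.454

On each side the TISE gives plane waves with k = √(2m(E − V))/ℏ: k₁ = √(2·1·9.5) = 4.359, k₂ = √(2·1·0.36) = 0.8485.
Continuity of ψ and ψ′ at the step yields the reflection amplitude r = (k₁ − k₂)/(k₁ + k₂) = 0.6741; thus R = |r|² = 0.4544, T = 0.5456.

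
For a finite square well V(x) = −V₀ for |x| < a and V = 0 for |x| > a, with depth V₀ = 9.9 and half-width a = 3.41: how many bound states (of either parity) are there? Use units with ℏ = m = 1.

Define the well-strength parameter z₀ = (a/ℏ)√(2mV₀) = 3.41 × √(2·1·9.9) = 15.17.
A new bound state (alternating even/odd) appears each time z₀ passes a multiple of π/2, so N = ⌊2z₀/π⌋ + 1 = ⌊9.660⌋ + 1 = 10.

N = 10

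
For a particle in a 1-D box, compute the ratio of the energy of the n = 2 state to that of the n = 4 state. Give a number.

E_n = n²π²ℏ²/(2mL²) so the ratio is n₂²/n₁² = 4/16 = 0.25.

0.25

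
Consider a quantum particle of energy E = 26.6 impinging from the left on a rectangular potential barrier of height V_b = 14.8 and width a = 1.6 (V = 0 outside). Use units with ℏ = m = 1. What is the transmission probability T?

T = 0.852

Above the barrier the interior wavenumber is k₂ = √(2m(E − V_b))/ℏ = 4.858, giving phase k₂a = 7.773.
T = [1 + V_b² sin²(k₂a) / (4E(E − V_b))]⁻¹ = 1/1.173 = 0.852.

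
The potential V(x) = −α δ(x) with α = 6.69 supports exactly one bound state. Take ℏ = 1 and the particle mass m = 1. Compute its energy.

For x ≠ 0 the bound state is ψ ∝ e^{−κ|x|}; integrating the TISE across the delta gives the cusp condition 2κ = 2mα/ℏ², so κ = 6.690.
Then E = −ℏ²κ²/(2m) = −mα²/(2ℏ²) = -22.38.

E = -22.4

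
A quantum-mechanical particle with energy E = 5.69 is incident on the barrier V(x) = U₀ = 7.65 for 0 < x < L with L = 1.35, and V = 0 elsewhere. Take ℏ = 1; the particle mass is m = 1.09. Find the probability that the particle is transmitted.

Since E < U₀ the interior solution is evanescent with decay constant κ = √(2m(U₀ − E))/ℏ = 2.067.
κL = 2.791, sinh(κL) = 8.114.
The exact tunnelling result is T⁻¹ = 1 + U₀² sinh²(κL) / [4E(U₀ − E)] = 87.38, so T = 0.0114.

T = 0.0114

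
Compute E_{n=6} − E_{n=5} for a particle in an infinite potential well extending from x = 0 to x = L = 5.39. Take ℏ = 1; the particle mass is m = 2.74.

E_n = n²π²ℏ²/(2mL²), so ΔE = (6² − 5²) π²ℏ²/(2mL²).
ΔE = 11 × π² / (2 × 2.74 × 5.39²) = 0.6819.

ΔE = 0.682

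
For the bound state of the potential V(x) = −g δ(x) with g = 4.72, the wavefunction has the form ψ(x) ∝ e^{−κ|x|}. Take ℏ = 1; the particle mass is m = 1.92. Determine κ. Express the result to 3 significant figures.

κ = 9.06

Integrating the TISE across x = 0 gives the cusp condition ψ'(0⁺) − ψ'(0⁻) = −(2mg/ℏ²)ψ(0).
With ψ ∝ e^{−κ|x|} this yields −2κ = −2mg/ℏ², so κ = mg/ℏ² = 9.062.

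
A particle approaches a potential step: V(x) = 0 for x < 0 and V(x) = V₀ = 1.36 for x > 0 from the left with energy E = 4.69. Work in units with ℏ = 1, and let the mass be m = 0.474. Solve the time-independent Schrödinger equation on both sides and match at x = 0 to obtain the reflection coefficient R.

R = 0.00729

On each side the TISE gives plane waves with k = √(2m(E − V))/ℏ: k₁ = √(2·0.474·4.69) = 2.109, k₂ = √(2·0.474·3.33) = 1.777.
Continuity of ψ and ψ′ at the step yields the reflection amplitude r = (k₁ − k₂)/(k₁ + k₂) = 0.08541; thus R = |r|² = 0.007294, T = 0.9927.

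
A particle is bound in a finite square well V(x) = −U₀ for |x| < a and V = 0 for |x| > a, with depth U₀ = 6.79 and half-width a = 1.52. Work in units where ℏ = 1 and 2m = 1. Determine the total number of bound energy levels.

N = 3

Define the well-strength parameter z₀ = (a/ℏ)√(2mU₀) = 1.52 × √(2·0.5·6.79) = 3.961.
The even/odd transcendental equations gain one root per π/2 in z₀, giving N = 1 + ⌊2z₀/π⌋ = 1 + ⌊2.521⌋ = 3.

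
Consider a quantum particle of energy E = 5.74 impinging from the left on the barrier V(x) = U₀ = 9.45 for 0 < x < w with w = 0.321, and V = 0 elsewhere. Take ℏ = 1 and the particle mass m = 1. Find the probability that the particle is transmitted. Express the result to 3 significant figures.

E < U₀: inside the barrier ψ ∝ e^{±κx} with κ = √(2m(U₀ − E))/ℏ = 2.724.
κw = 0.8744, sinh(κw) = 0.9902.
The exact tunnelling result is T⁻¹ = 1 + U₀² sinh²(κw) / [4E(U₀ − E)] = 2.028, so T = 0.493.

T = 0.493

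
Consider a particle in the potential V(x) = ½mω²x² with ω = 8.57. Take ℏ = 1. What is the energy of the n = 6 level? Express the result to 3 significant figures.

E = 55.7

Using E_n = (n + ½)ℏω: E_6 = 6.5 × 8.57 = 55.71.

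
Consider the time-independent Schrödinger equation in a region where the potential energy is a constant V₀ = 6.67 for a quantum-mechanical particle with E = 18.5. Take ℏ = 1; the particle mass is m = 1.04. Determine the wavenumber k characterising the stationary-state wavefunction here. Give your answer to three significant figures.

With E > V₀ the solution is oscillatory, ψ ∝ e^{±ikx} with k = √(2m(E − V₀))/ℏ.
k = √(2 × 1.04 × 11.83) = 4.960.

k = 4.96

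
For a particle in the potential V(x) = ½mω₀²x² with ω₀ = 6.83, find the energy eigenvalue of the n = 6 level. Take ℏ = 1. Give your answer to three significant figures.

Using E_n = (n + ½)ℏω₀: E_6 = 6.5 × 6.83 = 44.40.

E = 44.4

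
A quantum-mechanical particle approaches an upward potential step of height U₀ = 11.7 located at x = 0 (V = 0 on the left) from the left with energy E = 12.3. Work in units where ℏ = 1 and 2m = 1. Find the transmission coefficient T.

T = 0.593

On each side the TISE gives plane waves with k = √(2m(E − V))/ℏ: k₁ = √(2·½·12.3) = 3.507, k₂ = √(2·½·0.6) = 0.7746.
Continuity of ψ and ψ′ at the step yields the reflection amplitude r = (k₁ − k₂)/(k₁ + k₂) = 0.6382; thus R = |r|² = 0.4073, T = 0.5927.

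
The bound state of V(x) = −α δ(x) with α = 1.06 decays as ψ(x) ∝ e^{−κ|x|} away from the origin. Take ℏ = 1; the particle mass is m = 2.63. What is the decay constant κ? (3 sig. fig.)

κ = 2.79

Integrating the TISE across x = 0 gives the cusp condition ψ'(0⁺) − ψ'(0⁻) = −(2mα/ℏ²)ψ(0).
With ψ ∝ e^{−κ|x|} this yields −2κ = −2mα/ℏ², so κ = mα/ℏ² = 2.788.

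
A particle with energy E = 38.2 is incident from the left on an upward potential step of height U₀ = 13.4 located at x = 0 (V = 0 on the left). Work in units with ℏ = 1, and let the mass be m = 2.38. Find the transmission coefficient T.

T = 0.988

The wavenumbers are k₁ = √(2mE)/ℏ = 13.48 on the left and k₂ = √(2m(E − U₀))/ℏ = 10.86 on the right.
Continuity of ψ and ψ′ at the step yields the reflection amplitude r = (k₁ − k₂)/(k₁ + k₂) = 0.1076; thus R = |r|² = 0.01157, T = 0.9884.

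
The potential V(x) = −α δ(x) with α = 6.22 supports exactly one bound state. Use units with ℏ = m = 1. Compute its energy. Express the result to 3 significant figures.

E = -19.3

For x ≠ 0 the bound state is ψ ∝ e^{−κ|x|}; integrating the TISE across the delta gives the cusp condition 2κ = 2mα/ℏ², so κ = 6.220.
Then E = −ℏ²κ²/(2m) = −mα²/(2ℏ²) = -19.34.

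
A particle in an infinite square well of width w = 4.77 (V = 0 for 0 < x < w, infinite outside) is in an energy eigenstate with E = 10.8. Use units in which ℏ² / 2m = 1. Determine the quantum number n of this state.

n = 5

From E_n = n²π²ℏ²/(2mw²) invert to n = √(2mw²E)/(πℏ).
n = (4.77/π) × √(2 × 0.5 × 10.8) = 4.990 → n = 5.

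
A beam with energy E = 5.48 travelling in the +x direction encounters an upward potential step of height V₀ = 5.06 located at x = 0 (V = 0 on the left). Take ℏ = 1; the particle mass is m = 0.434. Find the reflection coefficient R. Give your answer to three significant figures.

R = 0.321

On each side the TISE gives plane waves with k = √(2m(E − V))/ℏ: k₁ = √(2·0.434·5.48) = 2.181, k₂ = √(2·0.434·0.42) = 0.6038.
Matching ψ and ψ′ at x = 0 gives r = (k₁ − k₂)/(k₁ + k₂), so R = r² = 0.3208 and T = 1 − R = 0.6792.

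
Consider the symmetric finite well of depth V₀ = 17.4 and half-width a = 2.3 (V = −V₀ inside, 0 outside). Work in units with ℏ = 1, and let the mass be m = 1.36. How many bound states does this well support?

Define the well-strength parameter z₀ = (a/ℏ)√(2mV₀) = 2.3 × √(2·1.36·17.4) = 15.82.
The even/odd transcendental equations gain one root per π/2 in z₀, giving N = 1 + ⌊2z₀/π⌋ = 1 + ⌊10.07⌋ = 11.

N = 11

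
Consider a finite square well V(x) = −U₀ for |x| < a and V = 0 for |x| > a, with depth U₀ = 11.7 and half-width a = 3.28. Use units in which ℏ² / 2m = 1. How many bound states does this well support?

Define the well-strength parameter z₀ = (a/ℏ)√(2mU₀) = 3.28 × √(2·0.5·11.7) = 11.22.
The even/odd transcendental equations gain one root per π/2 in z₀, giving N = 1 + ⌊2z₀/π⌋ = 1 + ⌊7.142⌋ = 8.

N = 8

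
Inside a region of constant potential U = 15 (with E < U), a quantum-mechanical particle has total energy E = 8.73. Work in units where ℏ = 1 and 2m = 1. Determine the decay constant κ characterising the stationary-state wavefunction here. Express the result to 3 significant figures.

Since E < U the TISE in this region is ψ'' = κ²ψ with κ = √(2m(U − E))/ℏ.
κ = √(2 × 0.5 × 6.27) = 2.504.

κ = 2.50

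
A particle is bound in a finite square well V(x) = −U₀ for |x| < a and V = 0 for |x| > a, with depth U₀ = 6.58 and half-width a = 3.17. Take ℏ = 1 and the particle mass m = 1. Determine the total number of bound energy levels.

Define the well-strength parameter z₀ = (a/ℏ)√(2mU₀) = 3.17 × √(2·1·6.58) = 11.50.
The even/odd transcendental equations gain one root per π/2 in z₀, giving N = 1 + ⌊2z₀/π⌋ = 1 + ⌊7.321⌋ = 8.

N = 8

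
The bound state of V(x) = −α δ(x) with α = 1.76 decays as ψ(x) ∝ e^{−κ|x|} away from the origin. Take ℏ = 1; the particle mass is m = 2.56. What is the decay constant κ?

Integrate −(ℏ²/2m)ψ'' − αδ(x)ψ = Eψ from −ε to +ε: the ψ'' term gives ψ'(0⁺) − ψ'(0⁻) and the δ term gives −(2mα/ℏ²)ψ(0).
With ψ ∝ e^{−κ|x|} this yields −2κ = −2mα/ℏ², so κ = mα/ℏ² = 4.506.

κ = 4.51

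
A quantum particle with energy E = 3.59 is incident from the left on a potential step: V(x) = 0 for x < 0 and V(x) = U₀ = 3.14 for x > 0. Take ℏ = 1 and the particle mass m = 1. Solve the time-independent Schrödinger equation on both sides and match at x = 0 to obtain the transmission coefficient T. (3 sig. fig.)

On each side the TISE gives plane waves with k = √(2m(E − V))/ℏ: k₁ = √(2·1·3.59) = 2.680, k₂ = √(2·1·0.45) = 0.9487.
Continuity of ψ and ψ′ at the step yields the reflection amplitude r = (k₁ − k₂)/(k₁ + k₂) = 0.4771; thus R = |r|² = 0.2276, T = 0.7724.

T = 0.772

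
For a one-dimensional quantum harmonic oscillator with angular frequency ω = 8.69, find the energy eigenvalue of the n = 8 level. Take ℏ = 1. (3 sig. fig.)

E = 73.9

The oscillator eigenvalues are E_n = ℏω(n + ½), so E_8 = 8.69 × 8.5 = 73.87.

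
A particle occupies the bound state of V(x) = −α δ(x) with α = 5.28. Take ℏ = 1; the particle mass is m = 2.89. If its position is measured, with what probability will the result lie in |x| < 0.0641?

P = 0.859

The normalised bound state is ψ = √κ e^{−κ|x|} with κ = mα/ℏ² = 15.26.
P(|x| < d) = ∫_{−d}^{d} κ e^{−2κ|x|} dx = 1 − e^{−2κd} = 1 − e^{−1.956} = 0.8586.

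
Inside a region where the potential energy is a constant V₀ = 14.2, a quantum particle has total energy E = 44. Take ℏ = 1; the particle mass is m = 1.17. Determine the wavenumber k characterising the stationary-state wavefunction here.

With E > V₀ the solution is oscillatory, ψ ∝ e^{±ikx} with k = √(2m(E − V₀))/ℏ.
k = √(2 × 1.17 × 29.8) = 8.351.

k = 8.35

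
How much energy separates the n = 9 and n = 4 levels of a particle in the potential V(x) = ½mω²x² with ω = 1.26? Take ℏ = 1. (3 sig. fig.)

E_n = ℏω(n + ½), so ΔE = (9 − 4) ℏω = 5 × 1.26 = 6.300.

ΔE = 6.30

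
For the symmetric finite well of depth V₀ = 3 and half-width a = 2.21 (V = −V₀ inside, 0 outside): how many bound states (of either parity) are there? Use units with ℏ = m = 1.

N = 4

Define the well-strength parameter z₀ = (a/ℏ)√(2mV₀) = 2.21 × √(2·1·3) = 5.413.
A new bound state (alternating even/odd) appears each time z₀ passes a multiple of π/2, so N = ⌊2z₀/π⌋ + 1 = ⌊3.446⌋ + 1 = 4.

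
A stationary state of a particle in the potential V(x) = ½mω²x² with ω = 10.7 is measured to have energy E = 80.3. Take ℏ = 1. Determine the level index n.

n = 7

Invert E_n = (n + ½)ℏω: n = E/ℏω − ½ = 7.005, so n = 7.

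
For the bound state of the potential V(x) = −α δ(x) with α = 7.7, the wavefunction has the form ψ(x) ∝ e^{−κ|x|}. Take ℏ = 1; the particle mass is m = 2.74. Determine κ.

κ = 21.1

Integrating the TISE across x = 0 gives the cusp condition ψ'(0⁺) − ψ'(0⁻) = −(2mα/ℏ²)ψ(0).
With ψ ∝ e^{−κ|x|} this yields −2κ = −2mα/ℏ², so κ = mα/ℏ² = 21.10.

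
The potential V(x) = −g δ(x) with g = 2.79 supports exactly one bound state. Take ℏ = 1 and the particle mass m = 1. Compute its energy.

The bound state is ψ(x) = √κ e^{−κ|x|}. The derivative jump ψ'(0⁺) − ψ'(0⁻) = −(2mg/ℏ²)ψ(0) fixes κ = mg/ℏ² = 2.790.
Then E = −ℏ²κ²/(2m) = −mg²/(2ℏ²) = -3.892.

E = -3.89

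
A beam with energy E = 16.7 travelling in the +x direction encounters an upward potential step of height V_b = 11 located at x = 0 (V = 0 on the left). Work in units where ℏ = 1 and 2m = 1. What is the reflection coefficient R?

On each side the TISE gives plane waves with k = √(2m(E − V))/ℏ: k₁ = √(2·½·16.7) = 4.087, k₂ = √(2·½·5.7) = 2.387.
Matching ψ and ψ′ at x = 0 gives r = (k₁ − k₂)/(k₁ + k₂), so R = r² = 0.06888 and T = 1 − R = 0.9311.

R = 0.0689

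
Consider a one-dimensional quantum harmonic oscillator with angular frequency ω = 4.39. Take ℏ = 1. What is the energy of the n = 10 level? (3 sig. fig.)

E = 46.1

The oscillator eigenvalues are E_n = ℏω(n + ½), so E_10 = 4.39 × 10.5 = 46.10.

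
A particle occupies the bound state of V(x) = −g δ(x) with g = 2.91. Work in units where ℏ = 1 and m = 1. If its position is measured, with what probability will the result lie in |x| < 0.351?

P = 0.870

The normalised bound state is ψ = √κ e^{−κ|x|} with κ = mg/ℏ² = 2.910.
P(|x| < d) = ∫_{−d}^{d} κ e^{−2κ|x|} dx = 1 − e^{−2κd} = 1 − e^{−2.043} = 0.8703.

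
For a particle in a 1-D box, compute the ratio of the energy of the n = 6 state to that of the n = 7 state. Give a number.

E_n = n²π²ℏ²/(2mL²) so the ratio is n₂²/n₁² = 36/49 = 0.734694.

0.734694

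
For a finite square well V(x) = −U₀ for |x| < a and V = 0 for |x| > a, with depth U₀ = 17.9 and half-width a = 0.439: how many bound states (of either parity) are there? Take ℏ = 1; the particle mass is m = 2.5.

N = 3

The dimensionless depth is z₀ = a√(2mU₀)/ℏ = 0.439 × √(89.50) = 4.153.
A new bound state (alternating even/odd) appears each time z₀ passes a multiple of π/2, so N = ⌊2z₀/π⌋ + 1 = ⌊2.644⌋ + 1 = 3.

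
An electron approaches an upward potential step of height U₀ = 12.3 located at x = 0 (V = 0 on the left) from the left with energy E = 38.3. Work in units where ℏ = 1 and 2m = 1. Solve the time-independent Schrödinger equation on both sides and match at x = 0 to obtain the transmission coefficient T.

The wavenumbers are k₁ = √(2mE)/ℏ = 6.189 on the left and k₂ = √(2m(E − U₀))/ℏ = 5.099 on the right.
Continuity of ψ and ψ′ at the step yields the reflection amplitude r = (k₁ − k₂)/(k₁ + k₂) = 0.09654; thus R = |r|² = 0.009319, T = 0.9907.

T = 0.991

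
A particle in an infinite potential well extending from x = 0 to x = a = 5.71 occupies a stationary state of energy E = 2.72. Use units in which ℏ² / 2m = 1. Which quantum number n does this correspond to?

n = 3

For an infinite well E_n = n²π²ℏ²/(2ma²), so n = (a/πℏ)√(2mE).
n = (5.71/π) × √(2 × 0.5 × 2.72) = 2.998 → n = 3.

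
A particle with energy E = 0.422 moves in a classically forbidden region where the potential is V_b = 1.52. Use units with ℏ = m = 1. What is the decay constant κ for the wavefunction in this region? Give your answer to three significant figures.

Since E < V_b the TISE in this region is ψ'' = κ²ψ with κ = √(2m(V_b − E))/ℏ.
κ = √(2 × 1 × 1.098) = 1.482.

κ = 1.48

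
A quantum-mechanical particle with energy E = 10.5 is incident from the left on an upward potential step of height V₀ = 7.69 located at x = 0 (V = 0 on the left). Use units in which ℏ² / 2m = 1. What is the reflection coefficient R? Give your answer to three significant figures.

On each side the TISE gives plane waves with k = √(2m(E − V))/ℏ: k₁ = √(2·½·10.5) = 3.240, k₂ = √(2·½·2.81) = 1.676.
Matching ψ and ψ′ at x = 0 gives r = (k₁ − k₂)/(k₁ + k₂), so R = r² = 0.1012 and T = 1 − R = 0.8988.

R = 0.101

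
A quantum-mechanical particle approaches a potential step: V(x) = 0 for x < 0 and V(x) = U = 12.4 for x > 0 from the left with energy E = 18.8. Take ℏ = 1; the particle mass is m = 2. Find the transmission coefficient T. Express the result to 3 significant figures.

The wavenumbers are k₁ = √(2mE)/ℏ = 8.672 on the left and k₂ = √(2m(E − U))/ℏ = 5.060 on the right.
Continuity of ψ and ψ′ at the step yields the reflection amplitude r = (k₁ − k₂)/(k₁ + k₂) = 0.2631; thus R = |r|² = 0.06920, T = 0.9308.

T = 0.931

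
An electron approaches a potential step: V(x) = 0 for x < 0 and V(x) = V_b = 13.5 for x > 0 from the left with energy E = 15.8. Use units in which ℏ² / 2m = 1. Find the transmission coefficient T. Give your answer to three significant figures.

The wavenumbers are k₁ = √(2mE)/ℏ = 3.975 on the left and k₂ = √(2m(E − V_b))/ℏ = 1.517 on the right.
Matching ψ and ψ′ at x = 0 gives r = (k₁ − k₂)/(k₁ + k₂), so R = r² = 0.2004 and T = 1 − R = 0.7996.

T = 0.800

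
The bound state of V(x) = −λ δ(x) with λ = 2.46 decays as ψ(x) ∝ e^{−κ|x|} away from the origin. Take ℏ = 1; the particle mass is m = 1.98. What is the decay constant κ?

κ = 4.87

Integrate −(ℏ²/2m)ψ'' − λδ(x)ψ = Eψ from −ε to +ε: the ψ'' term gives ψ'(0⁺) − ψ'(0⁻) and the δ term gives −(2mλ/ℏ²)ψ(0).
With ψ ∝ e^{−κ|x|} this yields −2κ = −2mλ/ℏ², so κ = mλ/ℏ² = 4.871.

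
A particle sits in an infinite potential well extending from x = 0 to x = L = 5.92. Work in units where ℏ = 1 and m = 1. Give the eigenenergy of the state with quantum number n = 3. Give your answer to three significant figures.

E = 1.27

The infinite-well eigenfunctions ψ_n = √(2/L) sin(nπx/L) vanish at both walls, giving E_n = n²π²ℏ²/(2mL²).
E_3 = 3² × π² / (2 × 1 × 5.92²) = 1.267.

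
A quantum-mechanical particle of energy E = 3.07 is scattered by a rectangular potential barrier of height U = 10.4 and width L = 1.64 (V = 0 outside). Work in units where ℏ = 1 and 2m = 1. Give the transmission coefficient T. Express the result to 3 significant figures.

T = 0.000463

Since E < U the interior solution is evanescent with decay constant κ = √(2m(U − E))/ℏ = 2.707.
κL = 4.440, sinh(κL) = 42.39.
Matching ψ, ψ′ at both faces gives T = [1 + U² sinh²(κL) / (4E(U − E))]⁻¹ = 1/2160 = 0.000463.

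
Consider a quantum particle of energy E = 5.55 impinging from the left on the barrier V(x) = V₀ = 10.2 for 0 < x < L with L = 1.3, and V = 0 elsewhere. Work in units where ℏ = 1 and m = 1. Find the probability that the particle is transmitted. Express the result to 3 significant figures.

Since E < V₀ the interior solution is evanescent with decay constant κ = √(2m(V₀ − E))/ℏ = 3.050.
κL = 3.964, sinh(κL) = 26.34.
The exact tunnelling result is T⁻¹ = 1 + V₀² sinh²(κL) / [4E(V₀ − E)] = 700.1, so T = 0.00143.

T = 0.00143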